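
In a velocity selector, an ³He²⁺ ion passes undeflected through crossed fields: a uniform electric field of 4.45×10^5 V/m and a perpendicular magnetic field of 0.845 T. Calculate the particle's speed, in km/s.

v ≈ 527 km/s

For zero net force, qE = qvB, so v = E/B.
v = (4.45×10^5) / (0.845) = 5.27×10^5 m/s.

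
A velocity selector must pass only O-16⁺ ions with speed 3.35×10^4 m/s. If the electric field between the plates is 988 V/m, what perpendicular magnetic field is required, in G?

qE = qvB ⇒ B = E/v = (988) / (3.35×10^4) = 0.0295 T.

B ≈ 295 G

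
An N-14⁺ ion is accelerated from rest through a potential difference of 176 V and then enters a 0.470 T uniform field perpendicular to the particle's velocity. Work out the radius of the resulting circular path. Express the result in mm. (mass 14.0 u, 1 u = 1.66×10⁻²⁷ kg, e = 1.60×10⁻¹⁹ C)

r ≈ 15.2 mm

The kinetic energy gained is K = qV = (1×1.60×10^-19)(176) = 2.82×10^-17 J.
v = √(2K/m) = 4.92×10^4 m/s.
r = mv/(qB) = (2.32×10^-26)(4.92×10^4) / [(1×1.60×10^-19)(0.470)] = 0.0152 m.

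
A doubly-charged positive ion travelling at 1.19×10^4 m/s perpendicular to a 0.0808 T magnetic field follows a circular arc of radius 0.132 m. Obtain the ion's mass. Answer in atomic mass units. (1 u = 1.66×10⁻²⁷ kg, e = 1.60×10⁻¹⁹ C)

m ≈ 173 u

qvB = mv²/r ⇒ m = qBr/v.
m = (2×1.60×10^-19)(0.0808)(0.132) / (1.19×10^4) = 2.87×10^-25 kg = 173 u.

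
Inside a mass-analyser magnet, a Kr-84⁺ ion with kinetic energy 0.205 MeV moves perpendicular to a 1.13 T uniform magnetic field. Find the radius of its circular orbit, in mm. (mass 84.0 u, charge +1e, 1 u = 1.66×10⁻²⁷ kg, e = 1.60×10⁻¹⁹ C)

r ≈ 529 mm

Convert the energy: K = 0.205 MeV = 3.28×10^-14 J.
v = √(2K/m) = √(2·3.28×10^-14/1.39×10^-25) = 6.86×10^5 m/s.
r = mv/(qB) = (1.39×10^-25)(6.86×10^5) / [(1×1.60×10^-19)(1.13)] = 0.529 m.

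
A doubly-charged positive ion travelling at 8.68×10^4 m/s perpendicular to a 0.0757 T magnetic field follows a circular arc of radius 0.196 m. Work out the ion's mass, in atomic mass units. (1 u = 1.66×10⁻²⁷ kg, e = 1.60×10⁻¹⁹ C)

qvB = mv²/r ⇒ m = qBr/v.
m = (2×1.60×10^-19)(0.0757)(0.196) / (8.68×10^4) = 5.47×10^-26 kg = 33.0 u.

m ≈ 33.0 u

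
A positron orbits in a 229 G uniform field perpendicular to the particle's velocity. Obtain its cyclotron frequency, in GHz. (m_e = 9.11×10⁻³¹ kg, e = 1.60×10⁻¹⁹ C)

f = qB/(2πm) = (1×1.60×10^-19)(0.0229) / [2π(9.11×10^-31)] = 6.40×10^8 Hz.

f ≈ 0.640 GHz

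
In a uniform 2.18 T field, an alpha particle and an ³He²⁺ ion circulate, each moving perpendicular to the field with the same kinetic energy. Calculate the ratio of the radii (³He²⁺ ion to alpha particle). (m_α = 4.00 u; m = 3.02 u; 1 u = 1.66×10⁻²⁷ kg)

r = √(2mK)/(qB) ⇒ at equal K, r ∝ √m/q.
r_{³He²⁺ ion}/r_{alpha particle} = 0.869.

ratio ≈ 0.869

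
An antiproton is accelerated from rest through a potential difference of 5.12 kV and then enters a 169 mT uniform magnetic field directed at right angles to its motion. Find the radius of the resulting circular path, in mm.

r ≈ 61.2 mm

The kinetic energy gained is K = qV = (1×1.60×10^-19)(5120) = 8.19×10^-16 J.
v = √(2K/m) = 9.90×10^5 m/s.
r = mv/(qB) = (1.67×10^-27)(9.90×10^5) / [(1×1.60×10^-19)(0.169)] = 0.0612 m.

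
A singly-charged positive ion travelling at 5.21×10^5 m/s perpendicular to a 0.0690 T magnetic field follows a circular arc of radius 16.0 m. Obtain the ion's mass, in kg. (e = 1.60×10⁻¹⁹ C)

qvB = mv²/r ⇒ m = qBr/v.
m = (1×1.60×10^-19)(0.0690)(16.0) / (5.21×10^5) = 3.39×10^-25 kg.

m ≈ 3.39×10^-25 kg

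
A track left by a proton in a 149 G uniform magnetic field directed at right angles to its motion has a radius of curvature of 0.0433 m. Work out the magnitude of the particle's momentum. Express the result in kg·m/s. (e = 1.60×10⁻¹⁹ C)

Since qvB = mv²/r, the momentum p = mv = qBr.
p = (1×1.60×10^-19)(0.0149)(0.0433) = 1.03×10^-22 kg·m/s.

p ≈ 1.03×10^-22 kg·m/s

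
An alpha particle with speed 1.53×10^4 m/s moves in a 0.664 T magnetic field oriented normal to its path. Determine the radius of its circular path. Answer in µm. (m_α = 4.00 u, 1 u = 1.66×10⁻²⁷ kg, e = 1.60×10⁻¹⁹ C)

r ≈ 478 µm

The magnetic force provides the centripetal force: qvB = mv²/r, so r = mv/(qB).
r = (6.64×10^-27 kg)(1.53×10^4 m/s) / [(2×1.60×10^-19 C)(0.664 T)] = 4.78×10^-4 m.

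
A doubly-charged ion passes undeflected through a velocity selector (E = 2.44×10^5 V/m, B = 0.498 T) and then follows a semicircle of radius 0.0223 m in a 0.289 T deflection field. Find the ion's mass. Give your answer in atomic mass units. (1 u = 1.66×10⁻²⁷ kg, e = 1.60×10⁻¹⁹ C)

m ≈ 2.54 u

v = E/B₁ = 4.90×10^5 m/s.
From r = mv/(qB₂), m = qB₂r/v = (2×1.60×10^-19)(0.289)(0.0223) / (4.90×10^5) = 4.21×10^-27 kg.
In atomic mass units: m = 4.21×10^-27 / 1.66×10^-27 = 2.54 u.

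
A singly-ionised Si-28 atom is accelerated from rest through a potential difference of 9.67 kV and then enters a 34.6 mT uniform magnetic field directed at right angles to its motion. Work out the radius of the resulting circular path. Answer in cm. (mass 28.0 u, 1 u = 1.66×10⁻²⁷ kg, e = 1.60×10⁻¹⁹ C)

The kinetic energy gained is K = qV = (1×1.60×10^-19)(9670) = 1.55×10^-15 J.
v = √(2K/m) = 2.58×10^5 m/s.
r = mv/(qB) = (4.65×10^-26)(2.58×10^5) / [(1×1.60×10^-19)(0.0346)] = 2.17 m.

r ≈ 217 cm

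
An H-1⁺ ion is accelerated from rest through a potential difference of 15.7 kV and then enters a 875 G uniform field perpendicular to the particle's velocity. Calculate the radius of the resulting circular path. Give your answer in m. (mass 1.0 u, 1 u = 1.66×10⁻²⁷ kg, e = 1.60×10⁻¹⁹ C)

r ≈ 0.206 m

The kinetic energy gained is K = qV = (1×1.60×10^-19)(1.57×10^4) = 2.51×10^-15 J.
v = √(2K/m) = 1.74×10^6 m/s.
r = mv/(qB) = (1.66×10^-27)(1.74×10^6) / [(1×1.60×10^-19)(0.0875)] = 0.206 m.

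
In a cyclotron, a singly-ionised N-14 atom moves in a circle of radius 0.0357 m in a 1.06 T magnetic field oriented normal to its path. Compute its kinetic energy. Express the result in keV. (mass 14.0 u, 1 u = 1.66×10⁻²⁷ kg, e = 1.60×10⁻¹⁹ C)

K ≈ 4.93 keV

v = qBr/m = (1×1.60×10^-19)(1.06)(0.0357) / (2.32×10^-26) = 2.61×10^5 m/s.
K = ½mv² = 0.5·(2.32×10^-26)·(2.61×10^5)² = 7.89×10^-16 J = 4.93 keV.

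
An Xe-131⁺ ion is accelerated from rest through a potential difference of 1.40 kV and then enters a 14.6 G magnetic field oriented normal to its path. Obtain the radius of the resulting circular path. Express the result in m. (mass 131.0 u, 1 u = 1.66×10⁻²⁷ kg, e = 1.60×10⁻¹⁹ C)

The kinetic energy gained is K = qV = (1×1.60×10^-19)(1400) = 2.24×10^-16 J.
v = √(2K/m) = 4.54×10^4 m/s.
r = mv/(qB) = (2.17×10^-25)(4.54×10^4) / [(1×1.60×10^-19)(1.46×10^-3)] = 42.3 m.

r ≈ 42.3 m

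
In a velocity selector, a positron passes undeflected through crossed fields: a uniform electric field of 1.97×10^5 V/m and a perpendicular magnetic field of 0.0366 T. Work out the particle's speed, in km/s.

v ≈ 5380 km/s

For zero net force, qE = qvB, so v = E/B.
v = (1.97×10^5) / (0.0366) = 5.38×10^6 m/s.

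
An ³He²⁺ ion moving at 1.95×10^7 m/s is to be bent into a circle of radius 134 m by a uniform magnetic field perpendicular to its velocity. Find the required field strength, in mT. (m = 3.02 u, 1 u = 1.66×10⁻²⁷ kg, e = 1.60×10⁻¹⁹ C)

qvB = mv²/r gives B = mv/(qr).
B = (5.01×10^-27)(1.95×10^7) / [(2×1.60×10^-19)(134)] = 2.28×10^-3 T.

B ≈ 2.28 mT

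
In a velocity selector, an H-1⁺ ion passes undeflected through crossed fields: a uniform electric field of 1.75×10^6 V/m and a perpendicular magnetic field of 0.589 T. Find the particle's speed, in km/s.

v ≈ 2970 km/s

For zero net force, qE = qvB, so v = E/B.
v = (1.75×10^6) / (0.589) = 2.97×10^6 m/s.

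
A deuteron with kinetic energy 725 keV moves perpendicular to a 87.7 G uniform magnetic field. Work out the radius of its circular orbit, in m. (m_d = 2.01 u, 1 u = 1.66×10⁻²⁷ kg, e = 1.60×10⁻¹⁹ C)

Convert the energy: K = 725 keV = 1.16×10^-13 J.
v = √(2K/m) = √(2·1.16×10^-13/3.34×10^-27) = 8.34×10^6 m/s.
r = mv/(qB) = (3.34×10^-27)(8.34×10^6) / [(1×1.60×10^-19)(8.77×10^-3)] = 19.8 m.

r ≈ 19.8 m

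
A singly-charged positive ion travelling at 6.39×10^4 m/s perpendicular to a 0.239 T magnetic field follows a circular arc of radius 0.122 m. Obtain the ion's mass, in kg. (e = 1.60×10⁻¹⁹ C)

m ≈ 7.30×10^-26 kg

qvB = mv²/r ⇒ m = qBr/v.
m = (1×1.60×10^-19)(0.239)(0.122) / (6.39×10^4) = 7.30×10^-26 kg.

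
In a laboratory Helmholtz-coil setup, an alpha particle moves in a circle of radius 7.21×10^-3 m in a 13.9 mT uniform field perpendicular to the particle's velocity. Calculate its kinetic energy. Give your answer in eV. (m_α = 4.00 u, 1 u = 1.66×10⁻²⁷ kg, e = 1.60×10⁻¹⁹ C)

K ≈ 0.484 eV

v = qBr/m = (2×1.60×10^-19)(0.0139)(7.21×10^-3) / (6.64×10^-27) = 4830 m/s.
K = ½mv² = 0.5·(6.64×10^-27)·(4830)² = 7.74×10^-20 J = 0.484 eV.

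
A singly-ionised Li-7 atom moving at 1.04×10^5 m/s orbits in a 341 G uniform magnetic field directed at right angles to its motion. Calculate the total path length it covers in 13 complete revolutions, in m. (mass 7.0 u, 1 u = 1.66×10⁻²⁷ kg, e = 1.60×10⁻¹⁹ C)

L ≈ 18.1 m

r = mv/(qB) = 0.221 m, so one revolution covers 2πr = 1.39 m.
In 13 revolutions: L = 13·2πr = 18.1 m.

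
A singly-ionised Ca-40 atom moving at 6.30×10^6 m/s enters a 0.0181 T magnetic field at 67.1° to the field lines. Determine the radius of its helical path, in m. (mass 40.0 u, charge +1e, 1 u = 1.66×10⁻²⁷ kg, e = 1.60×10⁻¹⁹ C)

Only the perpendicular component v⊥ = v sin67.1° = 5.80×10^6 m/s is bent by the field.
r = m v⊥ /(qB) = (6.64×10^-26)(5.80×10^6) / [(1×1.60×10^-19)(0.0181)] = 133 m.

r ≈ 133 m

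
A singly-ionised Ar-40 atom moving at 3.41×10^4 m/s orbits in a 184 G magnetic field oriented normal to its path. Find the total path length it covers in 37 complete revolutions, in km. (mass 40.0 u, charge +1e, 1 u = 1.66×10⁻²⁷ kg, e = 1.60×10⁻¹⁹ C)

r = mv/(qB) = 0.769 m, so one revolution covers 2πr = 4.83 m.
In 37 revolutions: L = 37·2πr = 179 m.

L ≈ 0.179 km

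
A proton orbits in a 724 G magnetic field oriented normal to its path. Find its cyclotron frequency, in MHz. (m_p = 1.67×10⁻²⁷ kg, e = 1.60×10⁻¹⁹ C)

f = qB/(2πm) = (1×1.60×10^-19)(0.0724) / [2π(1.67×10^-27)] = 1.10×10^6 Hz.

f ≈ 1.10 MHz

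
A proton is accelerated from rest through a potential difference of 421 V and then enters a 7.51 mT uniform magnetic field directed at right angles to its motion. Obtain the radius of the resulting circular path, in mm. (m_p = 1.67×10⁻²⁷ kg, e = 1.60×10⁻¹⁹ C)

r ≈ 395 mm

The kinetic energy gained is K = qV = (1×1.60×10^-19)(421) = 6.74×10^-17 J.
v = √(2K/m) = 2.84×10^5 m/s.
r = mv/(qB) = (1.67×10^-27)(2.84×10^5) / [(1×1.60×10^-19)(7.51×10^-3)] = 0.395 m.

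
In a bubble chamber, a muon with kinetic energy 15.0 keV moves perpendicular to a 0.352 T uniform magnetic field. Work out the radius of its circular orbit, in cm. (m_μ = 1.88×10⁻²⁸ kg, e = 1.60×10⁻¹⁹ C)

r ≈ 1.69 cm

Convert the energy: K = 15.0 keV = 2.40×10^-15 J.
v = √(2K/m) = √(2·2.40×10^-15/1.88×10^-28) = 5.05×10^6 m/s.
r = mv/(qB) = (1.88×10^-28)(5.05×10^6) / [(1×1.60×10^-19)(0.352)] = 0.0169 m.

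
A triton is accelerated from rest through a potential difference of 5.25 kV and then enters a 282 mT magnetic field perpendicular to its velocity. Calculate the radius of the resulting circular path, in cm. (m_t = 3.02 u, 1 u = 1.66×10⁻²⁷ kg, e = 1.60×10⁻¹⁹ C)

The kinetic energy gained is K = qV = (1×1.60×10^-19)(5250) = 8.40×10^-16 J.
v = √(2K/m) = 5.79×10^5 m/s.
r = mv/(qB) = (5.01×10^-27)(5.79×10^5) / [(1×1.60×10^-19)(0.282)] = 0.0643 m.

r ≈ 6.43 cm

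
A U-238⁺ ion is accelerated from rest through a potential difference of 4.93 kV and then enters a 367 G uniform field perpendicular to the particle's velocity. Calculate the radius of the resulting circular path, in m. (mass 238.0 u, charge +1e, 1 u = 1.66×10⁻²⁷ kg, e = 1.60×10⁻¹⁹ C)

The kinetic energy gained is K = qV = (1×1.60×10^-19)(4930) = 7.89×10^-16 J.
v = √(2K/m) = 6.32×10^4 m/s.
r = mv/(qB) = (3.95×10^-25)(6.32×10^4) / [(1×1.60×10^-19)(0.0367)] = 4.25 m.

r ≈ 4.25 m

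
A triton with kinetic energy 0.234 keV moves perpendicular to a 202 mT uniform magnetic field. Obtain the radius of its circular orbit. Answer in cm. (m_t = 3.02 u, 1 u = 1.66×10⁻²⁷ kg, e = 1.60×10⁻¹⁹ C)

r ≈ 1.90 cm

Convert the energy: K = 0.234 keV = 3.74×10^-17 J.
v = √(2K/m) = √(2·3.74×10^-17/5.01×10^-27) = 1.22×10^5 m/s.
r = mv/(qB) = (5.01×10^-27)(1.22×10^5) / [(1×1.60×10^-19)(0.202)] = 0.0190 m.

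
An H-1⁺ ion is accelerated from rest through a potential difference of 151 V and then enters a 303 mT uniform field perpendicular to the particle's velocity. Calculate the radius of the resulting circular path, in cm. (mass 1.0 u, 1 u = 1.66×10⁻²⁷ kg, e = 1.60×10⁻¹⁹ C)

The kinetic energy gained is K = qV = (1×1.60×10^-19)(151) = 2.42×10^-17 J.
v = √(2K/m) = 1.71×10^5 m/s.
r = mv/(qB) = (1.66×10^-27)(1.71×10^5) / [(1×1.60×10^-19)(0.303)] = 5.84×10^-3 m.

r ≈ 0.584 cm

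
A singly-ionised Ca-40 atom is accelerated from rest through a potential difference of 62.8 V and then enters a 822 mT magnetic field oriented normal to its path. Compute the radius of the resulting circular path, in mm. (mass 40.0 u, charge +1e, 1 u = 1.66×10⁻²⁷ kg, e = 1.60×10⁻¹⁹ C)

r ≈ 8.78 mm

The kinetic energy gained is K = qV = (1×1.60×10^-19)(62.8) = 1.00×10^-17 J.
v = √(2K/m) = 1.74×10^4 m/s.
r = mv/(qB) = (6.64×10^-26)(1.74×10^4) / [(1×1.60×10^-19)(0.822)] = 8.78×10^-3 m.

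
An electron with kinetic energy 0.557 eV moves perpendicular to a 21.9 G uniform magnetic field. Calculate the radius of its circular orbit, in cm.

r ≈ 0.115 cm

Convert the energy: K = 0.557 eV = 8.91×10^-20 J.
v = √(2K/m) = √(2·8.91×10^-20/9.11×10^-31) = 4.42×10^5 m/s.
r = mv/(qB) = (9.11×10^-31)(4.42×10^5) / [(1×1.60×10^-19)(2.19×10^-3)] = 1.15×10^-3 m.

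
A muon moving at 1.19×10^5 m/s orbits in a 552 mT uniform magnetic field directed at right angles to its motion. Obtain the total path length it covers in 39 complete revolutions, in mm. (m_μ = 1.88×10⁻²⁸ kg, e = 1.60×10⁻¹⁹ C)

L ≈ 62.1 mm

r = mv/(qB) = 2.53×10^-4 m, so one revolution covers 2πr = 1.59×10^-3 m.
In 39 revolutions: L = 39·2πr = 0.0621 m.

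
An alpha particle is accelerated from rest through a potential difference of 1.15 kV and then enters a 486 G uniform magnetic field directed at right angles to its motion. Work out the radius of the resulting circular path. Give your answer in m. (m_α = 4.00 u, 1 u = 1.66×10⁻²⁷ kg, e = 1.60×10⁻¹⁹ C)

The kinetic energy gained is K = qV = (2×1.60×10^-19)(1150) = 3.68×10^-16 J.
v = √(2K/m) = 3.33×10^5 m/s.
r = mv/(qB) = (6.64×10^-27)(3.33×10^5) / [(2×1.60×10^-19)(0.0486)] = 0.142 m.

r ≈ 0.142 m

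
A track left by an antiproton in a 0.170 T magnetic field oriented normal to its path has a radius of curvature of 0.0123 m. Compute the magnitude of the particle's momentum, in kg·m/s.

p ≈ 3.35×10^-22 kg·m/s

Since qvB = mv²/r, the momentum p = mv = qBr.
p = (1×1.60×10^-19)(0.170)(0.0123) = 3.35×10^-22 kg·m/s.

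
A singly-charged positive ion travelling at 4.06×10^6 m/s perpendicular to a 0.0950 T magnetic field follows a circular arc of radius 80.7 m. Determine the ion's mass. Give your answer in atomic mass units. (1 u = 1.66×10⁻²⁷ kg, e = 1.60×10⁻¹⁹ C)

m ≈ 182 u

qvB = mv²/r ⇒ m = qBr/v.
m = (1×1.60×10^-19)(0.0950)(80.7) / (4.06×10^6) = 3.02×10^-25 kg = 182 u.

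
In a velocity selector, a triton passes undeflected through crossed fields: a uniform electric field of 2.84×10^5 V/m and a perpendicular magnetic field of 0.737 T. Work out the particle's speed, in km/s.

For zero net force, qE = qvB, so v = E/B.
v = (2.84×10^5) / (0.737) = 3.85×10^5 m/s.

v ≈ 385 km/s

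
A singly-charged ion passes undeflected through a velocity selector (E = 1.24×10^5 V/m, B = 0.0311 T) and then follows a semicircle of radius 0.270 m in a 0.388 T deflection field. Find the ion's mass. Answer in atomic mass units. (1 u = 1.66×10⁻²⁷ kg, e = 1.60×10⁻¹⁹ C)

m ≈ 2.53 u

v = E/B₁ = 3.99×10^6 m/s.
From r = mv/(qB₂), m = qB₂r/v = (1×1.60×10^-19)(0.388)(0.270) / (3.99×10^6) = 4.20×10^-27 kg.
In atomic mass units: m = 4.20×10^-27 / 1.66×10^-27 = 2.53 u.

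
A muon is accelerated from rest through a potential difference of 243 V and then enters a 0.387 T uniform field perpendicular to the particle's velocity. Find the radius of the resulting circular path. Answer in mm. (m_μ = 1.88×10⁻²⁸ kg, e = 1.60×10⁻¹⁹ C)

r ≈ 1.95 mm

The kinetic energy gained is K = qV = (1×1.60×10^-19)(243) = 3.89×10^-17 J.
v = √(2K/m) = 6.43×10^5 m/s.
r = mv/(qB) = (1.88×10^-28)(6.43×10^5) / [(1×1.60×10^-19)(0.387)] = 1.95×10^-3 m.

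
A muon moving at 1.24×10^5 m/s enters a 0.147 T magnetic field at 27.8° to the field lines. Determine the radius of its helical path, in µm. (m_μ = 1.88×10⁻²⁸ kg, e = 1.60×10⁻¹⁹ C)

Only the perpendicular component v⊥ = v sin27.8° = 5.78×10^4 m/s is bent by the field.
r = m v⊥ /(qB) = (1.88×10^-28)(5.78×10^4) / [(1×1.60×10^-19)(0.147)] = 4.62×10^-4 m.

r ≈ 462 µm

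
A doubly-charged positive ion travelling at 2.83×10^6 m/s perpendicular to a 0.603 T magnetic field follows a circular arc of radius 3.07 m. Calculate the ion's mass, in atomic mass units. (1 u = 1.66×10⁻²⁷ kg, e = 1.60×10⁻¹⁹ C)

qvB = mv²/r ⇒ m = qBr/v.
m = (2×1.60×10^-19)(0.603)(3.07) / (2.83×10^6) = 2.09×10^-25 kg = 126 u.

m ≈ 126 u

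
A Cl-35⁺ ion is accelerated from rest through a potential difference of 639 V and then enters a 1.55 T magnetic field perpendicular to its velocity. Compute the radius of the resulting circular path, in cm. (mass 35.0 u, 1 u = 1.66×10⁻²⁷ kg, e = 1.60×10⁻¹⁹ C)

The kinetic energy gained is K = qV = (1×1.60×10^-19)(639) = 1.02×10^-16 J.
v = √(2K/m) = 5.93×10^4 m/s.
r = mv/(qB) = (5.81×10^-26)(5.93×10^4) / [(1×1.60×10^-19)(1.55)] = 0.0139 m.

r ≈ 1.39 cm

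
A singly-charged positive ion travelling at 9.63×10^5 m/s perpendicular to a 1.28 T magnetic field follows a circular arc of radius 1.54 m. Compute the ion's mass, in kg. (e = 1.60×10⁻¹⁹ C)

m ≈ 3.28×10^-25 kg

qvB = mv²/r ⇒ m = qBr/v.
m = (1×1.60×10^-19)(1.28)(1.54) / (9.63×10^5) = 3.28×10^-25 kg.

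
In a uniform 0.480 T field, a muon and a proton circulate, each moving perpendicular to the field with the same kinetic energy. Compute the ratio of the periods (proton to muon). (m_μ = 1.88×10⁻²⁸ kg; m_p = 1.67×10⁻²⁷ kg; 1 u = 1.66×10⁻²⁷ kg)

T = 2πm/(qB) is independent of speed, so T₂/T₁ = (m₂/q₂)/(m₁/q₁).
T_{proton}/T_{muon} = (1.67×10^-27/1e) / (1.88×10^-28/1e) = 8.88.

ratio ≈ 8.88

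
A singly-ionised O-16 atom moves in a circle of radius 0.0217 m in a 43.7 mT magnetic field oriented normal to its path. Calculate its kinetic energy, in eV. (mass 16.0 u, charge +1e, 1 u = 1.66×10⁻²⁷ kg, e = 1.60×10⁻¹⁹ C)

K ≈ 2.71 eV

v = qBr/m = (1×1.60×10^-19)(0.0437)(0.0217) / (2.66×10^-26) = 5710 m/s.
K = ½mv² = 0.5·(2.66×10^-26)·(5710)² = 4.33×10^-19 J = 2.71 eV.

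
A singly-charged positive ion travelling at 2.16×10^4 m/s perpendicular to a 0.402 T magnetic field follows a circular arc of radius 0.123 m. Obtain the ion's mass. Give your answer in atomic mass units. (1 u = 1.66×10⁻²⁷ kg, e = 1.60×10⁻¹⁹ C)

m ≈ 221 u

qvB = mv²/r ⇒ m = qBr/v.
m = (1×1.60×10^-19)(0.402)(0.123) / (2.16×10^4) = 3.66×10^-25 kg = 221 u.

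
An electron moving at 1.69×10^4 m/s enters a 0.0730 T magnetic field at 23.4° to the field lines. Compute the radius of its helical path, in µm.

r ≈ 0.523 µm

Only the perpendicular component v⊥ = v sin23.4° = 6710 m/s is bent by the field.
r = m v⊥ /(qB) = (9.11×10^-31)(6710) / [(1×1.60×10^-19)(0.0730)] = 5.23×10^-7 m.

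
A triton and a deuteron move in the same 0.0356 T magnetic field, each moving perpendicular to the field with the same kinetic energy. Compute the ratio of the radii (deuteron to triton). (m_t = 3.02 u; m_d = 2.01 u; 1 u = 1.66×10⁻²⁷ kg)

ratio ≈ 0.816

r = √(2mK)/(qB) ⇒ at equal K, r ∝ √m/q.
r_{deuteron}/r_{triton} = 0.816.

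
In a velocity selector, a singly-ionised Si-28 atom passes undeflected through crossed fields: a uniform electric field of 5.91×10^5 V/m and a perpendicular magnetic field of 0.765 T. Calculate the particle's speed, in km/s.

v ≈ 773 km/s

For zero net force, qE = qvB, so v = E/B.
v = (5.91×10^5) / (0.765) = 7.73×10^5 m/s.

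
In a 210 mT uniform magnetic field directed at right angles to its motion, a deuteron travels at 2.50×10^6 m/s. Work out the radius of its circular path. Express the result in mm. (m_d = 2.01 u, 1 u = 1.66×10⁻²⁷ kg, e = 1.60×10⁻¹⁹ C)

r ≈ 248 mm

The magnetic force provides the centripetal force: qvB = mv²/r, so r = mv/(qB).
r = (3.34×10^-27 kg)(2.50×10^6 m/s) / [(1×1.60×10^-19 C)(0.210 T)] = 0.248 m.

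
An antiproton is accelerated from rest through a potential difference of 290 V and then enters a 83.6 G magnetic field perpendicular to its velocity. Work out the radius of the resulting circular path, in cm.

The kinetic energy gained is K = qV = (1×1.60×10^-19)(290) = 4.64×10^-17 J.
v = √(2K/m) = 2.36×10^5 m/s.
r = mv/(qB) = (1.67×10^-27)(2.36×10^5) / [(1×1.60×10^-19)(8.36×10^-3)] = 0.294 m.

r ≈ 29.4 cm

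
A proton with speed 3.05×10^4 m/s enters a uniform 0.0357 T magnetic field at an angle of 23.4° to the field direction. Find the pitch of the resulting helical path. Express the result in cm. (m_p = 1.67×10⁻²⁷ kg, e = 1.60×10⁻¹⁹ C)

pitch ≈ 5.14 cm

The velocity component along B is v∥ = v cos23.4° = 2.80×10^4 m/s.
The cyclotron period T = 2πm/(qB) = 1.84×10^-6 s is set by m, q, B alone.
Pitch = v∥·T = (2.80×10^4)(1.84×10^-6) = 0.0514 m.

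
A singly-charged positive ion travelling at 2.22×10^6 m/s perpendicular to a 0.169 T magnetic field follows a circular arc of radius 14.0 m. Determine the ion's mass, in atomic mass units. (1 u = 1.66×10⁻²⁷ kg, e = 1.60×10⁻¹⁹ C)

qvB = mv²/r ⇒ m = qBr/v.
m = (1×1.60×10^-19)(0.169)(14.0) / (2.22×10^6) = 1.71×10^-25 kg = 103 u.

m ≈ 103 u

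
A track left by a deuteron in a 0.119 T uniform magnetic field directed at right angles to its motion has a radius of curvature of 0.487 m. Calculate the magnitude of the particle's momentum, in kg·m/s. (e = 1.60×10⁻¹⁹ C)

p ≈ 9.27×10^-21 kg·m/s

Since qvB = mv²/r, the momentum p = mv = qBr.
p = (1×1.60×10^-19)(0.119)(0.487) = 9.27×10^-21 kg·m/s.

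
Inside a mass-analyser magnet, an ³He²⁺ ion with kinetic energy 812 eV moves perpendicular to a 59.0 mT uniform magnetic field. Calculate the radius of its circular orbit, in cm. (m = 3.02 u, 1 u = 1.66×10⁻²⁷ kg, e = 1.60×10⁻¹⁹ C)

Convert the energy: K = 812 eV = 1.30×10^-16 J.
v = √(2K/m) = √(2·1.30×10^-16/5.01×10^-27) = 2.28×10^5 m/s.
r = mv/(qB) = (5.01×10^-27)(2.28×10^5) / [(2×1.60×10^-19)(0.0590)] = 0.0605 m.

r ≈ 6.05 cm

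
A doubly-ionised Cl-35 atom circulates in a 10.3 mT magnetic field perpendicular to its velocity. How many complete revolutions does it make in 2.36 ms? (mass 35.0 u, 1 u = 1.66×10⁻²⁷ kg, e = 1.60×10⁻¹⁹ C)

T = 2πm/(qB) = 2π(5.81×10^-26) / [(2×1.60×10^-19)(0.0103)] = 1.1076×10^-4 s.
N = t/T = 2.36×10^-3 / 1.1076×10^-4 ≈ 21.31, so 21 complete revolutions.

N = 21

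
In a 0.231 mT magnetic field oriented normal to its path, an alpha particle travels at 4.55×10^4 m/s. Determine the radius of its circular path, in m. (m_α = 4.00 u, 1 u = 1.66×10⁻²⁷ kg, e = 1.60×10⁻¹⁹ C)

The magnetic force provides the centripetal force: qvB = mv²/r, so r = mv/(qB).
r = (6.64×10^-27 kg)(4.55×10^4 m/s) / [(2×1.60×10^-19 C)(2.31×10^-4 T)] = 4.09 m.

r ≈ 4.09 m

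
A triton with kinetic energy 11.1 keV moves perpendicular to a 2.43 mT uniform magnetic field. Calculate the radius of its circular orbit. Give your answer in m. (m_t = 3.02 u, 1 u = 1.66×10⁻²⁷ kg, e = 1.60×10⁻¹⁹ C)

Convert the energy: K = 11.1 keV = 1.78×10^-15 J.
v = √(2K/m) = √(2·1.78×10^-15/5.01×10^-27) = 8.42×10^5 m/s.
r = mv/(qB) = (5.01×10^-27)(8.42×10^5) / [(1×1.60×10^-19)(2.43×10^-3)] = 10.9 m.

r ≈ 10.9 m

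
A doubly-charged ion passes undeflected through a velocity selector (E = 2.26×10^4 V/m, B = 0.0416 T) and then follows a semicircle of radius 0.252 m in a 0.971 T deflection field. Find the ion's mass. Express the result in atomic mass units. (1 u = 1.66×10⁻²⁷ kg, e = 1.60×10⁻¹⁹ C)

m ≈ 86.8 u

v = E/B₁ = 5.43×10^5 m/s.
From r = mv/(qB₂), m = qB₂r/v = (2×1.60×10^-19)(0.971)(0.252) / (5.43×10^5) = 1.44×10^-25 kg.
In atomic mass units: m = 1.44×10^-25 / 1.66×10^-27 = 86.8 u.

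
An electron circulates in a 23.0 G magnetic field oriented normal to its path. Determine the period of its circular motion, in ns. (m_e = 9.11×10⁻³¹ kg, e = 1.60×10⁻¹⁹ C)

T ≈ 15.6 ns

The cyclotron period is independent of speed: T = 2πm/(qB).
T = 2π(9.11×10^-31) / [(1×1.60×10^-19)(2.30×10^-3)] = 1.56×10^-8 s.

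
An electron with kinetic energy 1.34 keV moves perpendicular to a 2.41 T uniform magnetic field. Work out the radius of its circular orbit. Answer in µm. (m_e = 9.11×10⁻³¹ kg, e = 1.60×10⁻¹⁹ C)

Convert the energy: K = 1.34 keV = 2.14×10^-16 J.
v = √(2K/m) = √(2·2.14×10^-16/9.11×10^-31) = 2.17×10^7 m/s.
r = mv/(qB) = (9.11×10^-31)(2.17×10^7) / [(1×1.60×10^-19)(2.41)] = 5.13×10^-5 m.

r ≈ 51.3 µm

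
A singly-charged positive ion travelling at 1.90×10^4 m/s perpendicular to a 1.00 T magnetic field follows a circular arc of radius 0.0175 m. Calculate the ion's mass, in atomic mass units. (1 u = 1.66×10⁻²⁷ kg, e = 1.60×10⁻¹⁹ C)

m ≈ 88.8 u

qvB = mv²/r ⇒ m = qBr/v.
m = (1×1.60×10^-19)(1.00)(0.0175) / (1.90×10^4) = 1.47×10^-25 kg = 88.8 u.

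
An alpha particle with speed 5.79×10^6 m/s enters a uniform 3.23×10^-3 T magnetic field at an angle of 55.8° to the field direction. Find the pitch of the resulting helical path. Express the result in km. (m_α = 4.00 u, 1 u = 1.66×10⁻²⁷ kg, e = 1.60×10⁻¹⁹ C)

The velocity component along B is v∥ = v cos55.8° = 3.25×10^6 m/s.
The cyclotron period T = 2πm/(qB) = 4.04×10^-5 s is set by m, q, B alone.
Pitch = v∥·T = (3.25×10^6)(4.04×10^-5) = 131 m.

pitch ≈ 0.131 km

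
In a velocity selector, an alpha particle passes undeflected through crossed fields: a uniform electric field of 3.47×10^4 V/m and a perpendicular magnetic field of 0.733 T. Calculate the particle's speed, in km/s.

For zero net force, qE = qvB, so v = E/B.
v = (3.47×10^4) / (0.733) = 4.73×10^4 m/s.

v ≈ 47.3 km/s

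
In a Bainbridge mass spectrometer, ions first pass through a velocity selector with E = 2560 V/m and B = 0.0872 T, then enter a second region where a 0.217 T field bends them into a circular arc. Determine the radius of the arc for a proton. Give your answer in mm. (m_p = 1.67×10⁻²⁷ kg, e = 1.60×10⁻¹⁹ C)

The selector passes v = E/B = 2560/0.0872 = 2.94×10^4 m/s.
In the deflection region, r = mv/(qB₂) = (1.67×10^-27)(2.94×10^4) / [(1×1.60×10^-19)(0.217)] = 1.41×10^-3 m.

r ≈ 1.41 mm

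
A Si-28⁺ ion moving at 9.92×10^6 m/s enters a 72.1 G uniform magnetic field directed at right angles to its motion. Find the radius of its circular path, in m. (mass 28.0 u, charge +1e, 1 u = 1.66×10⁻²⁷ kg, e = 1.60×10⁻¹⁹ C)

r ≈ 400 m

The magnetic force provides the centripetal force: qvB = mv²/r, so r = mv/(qB).
r = (4.65×10^-26 kg)(9.92×10^6 m/s) / [(1×1.60×10^-19 C)(7.21×10^-3 T)] = 400 m.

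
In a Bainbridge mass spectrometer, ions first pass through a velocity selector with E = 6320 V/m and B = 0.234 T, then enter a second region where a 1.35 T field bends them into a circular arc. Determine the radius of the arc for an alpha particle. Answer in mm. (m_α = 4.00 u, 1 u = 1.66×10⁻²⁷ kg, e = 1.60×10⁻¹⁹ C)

The selector passes v = E/B = 6320/0.234 = 2.70×10^4 m/s.
In the deflection region, r = mv/(qB₂) = (6.64×10^-27)(2.70×10^4) / [(2×1.60×10^-19)(1.35)] = 4.15×10^-4 m.

r ≈ 0.415 mm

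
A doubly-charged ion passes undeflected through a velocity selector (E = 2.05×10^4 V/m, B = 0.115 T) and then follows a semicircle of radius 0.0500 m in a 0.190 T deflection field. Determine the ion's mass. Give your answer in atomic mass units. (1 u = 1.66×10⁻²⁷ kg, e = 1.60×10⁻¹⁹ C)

m ≈ 10.3 u

v = E/B₁ = 1.78×10^5 m/s.
From r = mv/(qB₂), m = qB₂r/v = (2×1.60×10^-19)(0.190)(0.0500) / (1.78×10^5) = 1.71×10^-26 kg.
In atomic mass units: m = 1.71×10^-26 / 1.66×10^-27 = 10.3 u.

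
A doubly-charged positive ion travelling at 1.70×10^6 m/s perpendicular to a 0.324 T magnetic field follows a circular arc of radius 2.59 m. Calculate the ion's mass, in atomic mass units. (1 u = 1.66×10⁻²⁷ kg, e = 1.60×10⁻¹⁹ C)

qvB = mv²/r ⇒ m = qBr/v.
m = (2×1.60×10^-19)(0.324)(2.59) / (1.70×10^6) = 1.58×10^-25 kg = 95.2 u.

m ≈ 95.2 u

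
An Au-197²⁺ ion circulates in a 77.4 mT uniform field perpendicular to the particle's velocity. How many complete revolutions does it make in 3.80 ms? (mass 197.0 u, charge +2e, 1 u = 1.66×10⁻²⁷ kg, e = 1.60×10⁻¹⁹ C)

N = 45

T = 2πm/(qB) = 2π(3.2702×10^-25) / [(2×1.60×10^-19)(0.0774)] = 8.2959×10^-5 s.
N = t/T = 3.80×10^-3 / 8.2959×10^-5 ≈ 45.81, so 45 complete revolutions.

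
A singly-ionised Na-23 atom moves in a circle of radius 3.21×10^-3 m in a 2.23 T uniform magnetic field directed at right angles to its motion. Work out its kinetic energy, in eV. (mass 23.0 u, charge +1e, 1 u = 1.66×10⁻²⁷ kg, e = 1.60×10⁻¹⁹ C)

K ≈ 107 eV

v = qBr/m = (1×1.60×10^-19)(2.23)(3.21×10^-3) / (3.82×10^-26) = 3.00×10^4 m/s.
K = ½mv² = 0.5·(3.82×10^-26)·(3.00×10^4)² = 1.72×10^-17 J = 107 eV.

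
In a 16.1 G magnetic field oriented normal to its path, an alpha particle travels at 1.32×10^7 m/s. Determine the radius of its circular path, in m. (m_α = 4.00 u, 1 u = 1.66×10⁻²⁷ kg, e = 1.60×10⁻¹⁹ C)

r ≈ 170 m

The magnetic force provides the centripetal force: qvB = mv²/r, so r = mv/(qB).
r = (6.64×10^-27 kg)(1.32×10^7 m/s) / [(2×1.60×10^-19 C)(1.61×10^-3 T)] = 170 m.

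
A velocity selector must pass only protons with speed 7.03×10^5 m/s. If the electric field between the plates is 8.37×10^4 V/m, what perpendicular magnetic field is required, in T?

B ≈ 0.119 T

qE = qvB ⇒ B = E/v = (8.37×10^4) / (7.03×10^5) = 0.119 T.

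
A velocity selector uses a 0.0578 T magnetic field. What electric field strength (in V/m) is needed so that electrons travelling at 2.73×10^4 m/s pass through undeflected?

qE = qvB ⇒ E = vB = (2.73×10^4)(0.0578) = 1580 V/m.

E ≈ 1580 V/m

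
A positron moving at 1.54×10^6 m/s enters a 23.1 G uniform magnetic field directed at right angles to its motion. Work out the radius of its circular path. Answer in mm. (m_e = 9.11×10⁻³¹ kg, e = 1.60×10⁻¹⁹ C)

r ≈ 3.80 mm

The magnetic force provides the centripetal force: qvB = mv²/r, so r = mv/(qB).
r = (9.11×10^-31 kg)(1.54×10^6 m/s) / [(1×1.60×10^-19 C)(2.31×10^-3 T)] = 3.80×10^-3 m.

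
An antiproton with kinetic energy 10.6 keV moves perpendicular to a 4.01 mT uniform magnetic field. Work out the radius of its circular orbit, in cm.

r ≈ 371 cm

Convert the energy: K = 10.6 keV = 1.70×10^-15 J.
v = √(2K/m) = √(2·1.70×10^-15/1.67×10^-27) = 1.43×10^6 m/s.
r = mv/(qB) = (1.67×10^-27)(1.43×10^6) / [(1×1.60×10^-19)(4.01×10^-3)] = 3.71 m.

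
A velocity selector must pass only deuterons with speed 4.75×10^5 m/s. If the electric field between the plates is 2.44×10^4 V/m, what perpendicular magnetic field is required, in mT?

B ≈ 51.4 mT

qE = qvB ⇒ B = E/v = (2.44×10^4) / (4.75×10^5) = 0.0514 T.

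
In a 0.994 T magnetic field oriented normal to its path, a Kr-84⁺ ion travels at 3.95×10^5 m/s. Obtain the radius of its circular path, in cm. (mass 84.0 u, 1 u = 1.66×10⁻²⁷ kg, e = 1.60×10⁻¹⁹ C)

r ≈ 34.6 cm

The magnetic force provides the centripetal force: qvB = mv²/r, so r = mv/(qB).
r = (1.39×10^-25 kg)(3.95×10^5 m/s) / [(1×1.60×10^-19 C)(0.994 T)] = 0.346 m.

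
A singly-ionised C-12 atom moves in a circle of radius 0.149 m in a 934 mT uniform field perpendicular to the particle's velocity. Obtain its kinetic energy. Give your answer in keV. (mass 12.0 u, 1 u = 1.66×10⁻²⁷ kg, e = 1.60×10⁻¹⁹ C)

K ≈ 77.8 keV

v = qBr/m = (1×1.60×10^-19)(0.934)(0.149) / (1.99×10^-26) = 1.12×10^6 m/s.
K = ½mv² = 0.5·(1.99×10^-26)·(1.12×10^6)² = 1.24×10^-14 J = 77.8 keV.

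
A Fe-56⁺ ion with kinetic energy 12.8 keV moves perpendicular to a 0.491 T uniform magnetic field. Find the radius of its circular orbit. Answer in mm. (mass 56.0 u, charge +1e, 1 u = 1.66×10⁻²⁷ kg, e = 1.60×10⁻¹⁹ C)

Convert the energy: K = 12.8 keV = 2.05×10^-15 J.
v = √(2K/m) = √(2·2.05×10^-15/9.30×10^-26) = 2.10×10^5 m/s.
r = mv/(qB) = (9.30×10^-26)(2.10×10^5) / [(1×1.60×10^-19)(0.491)] = 0.248 m.

r ≈ 248 mm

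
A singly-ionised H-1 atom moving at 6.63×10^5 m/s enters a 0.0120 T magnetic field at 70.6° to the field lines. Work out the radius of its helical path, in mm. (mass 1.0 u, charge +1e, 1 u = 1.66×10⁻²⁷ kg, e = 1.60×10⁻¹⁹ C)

Only the perpendicular component v⊥ = v sin70.6° = 6.25×10^5 m/s is bent by the field.
r = m v⊥ /(qB) = (1.66×10^-27)(6.25×10^5) / [(1×1.60×10^-19)(0.0120)] = 0.541 m.

r ≈ 541 mm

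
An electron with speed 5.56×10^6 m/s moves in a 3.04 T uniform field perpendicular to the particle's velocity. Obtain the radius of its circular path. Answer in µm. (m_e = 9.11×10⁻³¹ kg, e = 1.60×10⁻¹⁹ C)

The magnetic force provides the centripetal force: qvB = mv²/r, so r = mv/(qB).
r = (9.11×10^-31 kg)(5.56×10^6 m/s) / [(1×1.60×10^-19 C)(3.04 T)] = 1.04×10^-5 m.

r ≈ 10.4 µm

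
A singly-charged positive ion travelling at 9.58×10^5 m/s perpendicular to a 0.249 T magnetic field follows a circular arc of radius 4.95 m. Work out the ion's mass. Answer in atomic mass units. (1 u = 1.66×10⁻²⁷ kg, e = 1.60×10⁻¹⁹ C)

qvB = mv²/r ⇒ m = qBr/v.
m = (1×1.60×10^-19)(0.249)(4.95) / (9.58×10^5) = 2.06×10^-25 kg = 124 u.

m ≈ 124 u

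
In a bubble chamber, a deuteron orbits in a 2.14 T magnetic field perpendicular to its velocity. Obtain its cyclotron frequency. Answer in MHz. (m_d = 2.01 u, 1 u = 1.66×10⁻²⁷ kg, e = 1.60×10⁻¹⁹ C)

f = qB/(2πm) = (1×1.60×10^-19)(2.14) / [2π(3.34×10^-27)] = 1.63×10^7 Hz.

f ≈ 16.3 MHz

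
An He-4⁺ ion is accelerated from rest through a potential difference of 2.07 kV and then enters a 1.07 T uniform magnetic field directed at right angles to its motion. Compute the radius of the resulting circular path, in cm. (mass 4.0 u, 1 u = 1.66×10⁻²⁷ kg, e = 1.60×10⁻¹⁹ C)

The kinetic energy gained is K = qV = (1×1.60×10^-19)(2070) = 3.31×10^-16 J.
v = √(2K/m) = 3.16×10^5 m/s.
r = mv/(qB) = (6.64×10^-27)(3.16×10^5) / [(1×1.60×10^-19)(1.07)] = 0.0123 m.

r ≈ 1.23 cm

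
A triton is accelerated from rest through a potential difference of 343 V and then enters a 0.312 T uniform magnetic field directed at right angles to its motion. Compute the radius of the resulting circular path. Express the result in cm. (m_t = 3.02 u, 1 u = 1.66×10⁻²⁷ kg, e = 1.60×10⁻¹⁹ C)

r ≈ 1.49 cm

The kinetic energy gained is K = qV = (1×1.60×10^-19)(343) = 5.49×10^-17 J.
v = √(2K/m) = 1.48×10^5 m/s.
r = mv/(qB) = (5.01×10^-27)(1.48×10^5) / [(1×1.60×10^-19)(0.312)] = 0.0149 m.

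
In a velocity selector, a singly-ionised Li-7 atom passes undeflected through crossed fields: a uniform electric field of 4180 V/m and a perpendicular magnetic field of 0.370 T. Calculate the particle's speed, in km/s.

For zero net force, qE = qvB, so v = E/B.
v = (4180) / (0.370) = 1.13×10^4 m/s.

v ≈ 11.3 km/s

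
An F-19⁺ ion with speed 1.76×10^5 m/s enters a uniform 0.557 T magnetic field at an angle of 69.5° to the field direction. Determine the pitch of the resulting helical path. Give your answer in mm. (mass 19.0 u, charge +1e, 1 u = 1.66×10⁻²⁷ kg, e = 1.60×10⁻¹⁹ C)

pitch ≈ 137 mm

The velocity component along B is v∥ = v cos69.5° = 6.16×10^4 m/s.
The cyclotron period T = 2πm/(qB) = 2.22×10^-6 s is set by m, q, B alone.
Pitch = v∥·T = (6.16×10^4)(2.22×10^-6) = 0.137 m.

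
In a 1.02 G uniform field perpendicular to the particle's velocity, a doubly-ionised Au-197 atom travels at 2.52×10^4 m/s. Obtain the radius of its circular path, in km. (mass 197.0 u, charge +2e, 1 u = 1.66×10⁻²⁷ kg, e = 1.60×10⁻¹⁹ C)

r ≈ 0.252 km

The magnetic force provides the centripetal force: qvB = mv²/r, so r = mv/(qB).
r = (3.27×10^-25 kg)(2.52×10^4 m/s) / [(2×1.60×10^-19 C)(1.02×10^-4 T)] = 252 m.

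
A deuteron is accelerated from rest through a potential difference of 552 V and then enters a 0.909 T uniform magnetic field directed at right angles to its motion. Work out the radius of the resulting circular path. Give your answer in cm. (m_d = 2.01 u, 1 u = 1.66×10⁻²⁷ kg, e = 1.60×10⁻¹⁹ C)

r ≈ 0.528 cm

The kinetic energy gained is K = qV = (1×1.60×10^-19)(552) = 8.83×10^-17 J.
v = √(2K/m) = 2.30×10^5 m/s.
r = mv/(qB) = (3.34×10^-27)(2.30×10^5) / [(1×1.60×10^-19)(0.909)] = 5.28×10^-3 m.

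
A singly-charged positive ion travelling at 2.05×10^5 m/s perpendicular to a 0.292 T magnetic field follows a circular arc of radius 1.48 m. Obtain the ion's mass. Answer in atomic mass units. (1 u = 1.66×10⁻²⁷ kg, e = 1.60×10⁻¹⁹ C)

qvB = mv²/r ⇒ m = qBr/v.
m = (1×1.60×10^-19)(0.292)(1.48) / (2.05×10^5) = 3.37×10^-25 kg = 203 u.

m ≈ 203 u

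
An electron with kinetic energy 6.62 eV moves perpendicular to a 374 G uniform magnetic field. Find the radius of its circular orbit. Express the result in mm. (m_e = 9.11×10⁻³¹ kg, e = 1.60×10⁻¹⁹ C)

r ≈ 0.232 mm

Convert the energy: K = 6.62 eV = 1.06×10^-18 J.
v = √(2K/m) = √(2·1.06×10^-18/9.11×10^-31) = 1.52×10^6 m/s.
r = mv/(qB) = (9.11×10^-31)(1.52×10^6) / [(1×1.60×10^-19)(0.0374)] = 2.32×10^-4 m.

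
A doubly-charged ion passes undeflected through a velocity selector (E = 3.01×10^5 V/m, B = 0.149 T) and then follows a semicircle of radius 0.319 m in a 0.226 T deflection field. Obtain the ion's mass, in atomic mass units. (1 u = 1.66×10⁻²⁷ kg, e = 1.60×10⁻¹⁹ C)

m ≈ 6.88 u

v = E/B₁ = 2.02×10^6 m/s.
From r = mv/(qB₂), m = qB₂r/v = (2×1.60×10^-19)(0.226)(0.319) / (2.02×10^6) = 1.14×10^-26 kg.
In atomic mass units: m = 1.14×10^-26 / 1.66×10^-27 = 6.88 u.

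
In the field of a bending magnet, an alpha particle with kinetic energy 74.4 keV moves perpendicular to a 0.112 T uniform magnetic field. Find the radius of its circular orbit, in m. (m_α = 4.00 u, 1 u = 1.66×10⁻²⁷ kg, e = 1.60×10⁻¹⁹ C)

r ≈ 0.351 m

Convert the energy: K = 74.4 keV = 1.19×10^-14 J.
v = √(2K/m) = √(2·1.19×10^-14/6.64×10^-27) = 1.89×10^6 m/s.
r = mv/(qB) = (6.64×10^-27)(1.89×10^6) / [(2×1.60×10^-19)(0.112)] = 0.351 m.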